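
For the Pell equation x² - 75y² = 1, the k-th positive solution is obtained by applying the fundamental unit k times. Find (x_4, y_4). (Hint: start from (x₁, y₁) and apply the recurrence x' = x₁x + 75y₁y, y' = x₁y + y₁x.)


Step 1: Find the fundamental solution (x₁, y₁) of x² - 75y² = 1.
  Expand √75 as a continued fraction. a₀ = ⌊√75⌋ = 8; iterate m_{k+1} = d_k·a_k − m_k, d_{k+1} = (75 − m_{k+1}²)/d_k, a_{k+1} = ⌊(a₀ + m_{k+1})/d_{k+1}⌋ (starting m₀ = 0, d₀ = 1), with convergents p_k = a_k·p_{k-1} + p_{k-2}, q_k = a_k·q_{k-1} + q_{k-2} (p₋₁ = 1, q₋₁ = 0):
  k = 0: a₀ = 8; p₀/q₀ = 8/1; p₀² − 75·q₀² = 64 − 75 = -11.
  k = 1: m = 8, d = 11, a = ⌊(8 + 8)/11⌋ = 1; p/q = (1·8 + 1)/(1·1 + 0) = 9/1; p² − 75·q² = 81 − 75 = 6.
  k = 2: m = 3, d = 6, a = ⌊(8 + 3)/6⌋ = 1; p/q = (1·9 + 8)/(1·1 + 1) = 17/2; p² − 75·q² = 289 − 300 = -11.
  k = 3: m = 3, d = 11, a = ⌊(8 + 3)/11⌋ = 1; p/q = (1·17 + 9)/(1·2 + 1) = 26/3; p² − 75·q² = 676 − 675 = 1.
  The first convergent with p² − 75·q² = 1 gives the fundamental solution (x₁, y₁) = (26, 3).
Step 2: Apply the recurrence (x_{n+1}, y_{n+1}) = (x₁x_n + 75y₁y_n, x₁y_n + y₁x_n) repeatedly.
  From (x_1, y_1) = (26, 3): x_2 = 26·26 + 75·3·3 = 1351; y_2 = 26·3 + 3·26 = 156.
  From (x_2, y_2) = (1351, 156): x_3 = 26·1351 + 75·3·156 = 70226; y_3 = 26·156 + 3·1351 = 8109.
  From (x_3, y_3) = (70226, 8109): x_4 = 26·70226 + 75·3·8109 = 3650401; y_4 = 26·8109 + 3·70226 = 421512.
Step 3: Verify x_4² - 75·y_4² = 13325427460801 - 13325427460800 = 1 (should be 1). ✓

(x_1, y_1) = (26, 3); (x_4, y_4) = (3650401, 421512).


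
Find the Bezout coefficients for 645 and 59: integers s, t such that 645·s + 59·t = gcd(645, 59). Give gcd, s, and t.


Euclidean algorithm on (645, 59) — divide until remainder is 0:
  645 = 10 · 59 + 55
  59 = 1 · 55 + 4
  55 = 13 · 4 + 3
  4 = 1 · 3 + 1
  3 = 3 · 1 + 0
gcd(645, 59) = 1.
Track Bezout coefficients alongside the remainders: start with r₀ = 645 = a·1 + b·0 (s = 1, t = 0) and r₁ = 59 = a·0 + b·1 (s = 0, t = 1); each new remainder r_{k+1} = r_{k-1} − q_k·r_k inherits s_{k+1} = s_{k-1} − q_k·s_k, t_{k+1} = t_{k-1} − q_k·t_k, so r_k = a·s_k + b·t_k at every step:
  q = 10: r = 55, s = 1 − 10·0 = 1, t = 0 − 10·1 = -10  (check: 645·1 + 59·(-10) = 55)
  q = 1: r = 4, s = 0 − 1·1 = -1, t = 1 − 1·(-10) = 11  (check: 645·(-1) + 59·11 = 4)
  q = 13: r = 3, s = 1 − 13·(-1) = 14, t = -10 − 13·11 = -153  (check: 645·14 + 59·(-153) = 3)
  q = 1: r = 1, s = -1 − 1·14 = -15, t = 11 − 1·(-153) = 164  (check: 645·(-15) + 59·164 = 1)
The row with r = 1 (the gcd) gives the Bezout coefficients s = -15, t = 164.
Result: 645 · (-15) + 59 · (164) = 1.

gcd(645, 59) = 1; s = -15, t = 164 (check: 645·(-15) + 59·164 = 1).


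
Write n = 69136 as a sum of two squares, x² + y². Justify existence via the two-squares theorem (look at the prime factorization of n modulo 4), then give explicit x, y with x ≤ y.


Step 1: Factor n = 69136 = 2^4 · 29 · 149.
Step 2: Check the mod-4 condition on each prime factor: 2 = 2 (special); 29 ≡ 1 (mod 4), exponent 1; 149 ≡ 1 (mod 4), exponent 1.
All primes ≡ 3 (mod 4) appear to even exponent (or don't appear), so by the two-squares theorem n IS expressible as a sum of two squares.
Step 3: Build a representation. Group n = k² · m with k = 4 and m = 29 · 149 = 4321 (a product of primes ≡ 1 (mod 4)); a representation of m scales to one of n via (k·x)² + (k·y)² = k²(x² + y²). Each prime p ≡ 1 (mod 4) is itself a sum of two squares; find a² by testing p − a² for a perfect square:
  29: 29 − 1² = 28, 29 − 2² = 25 = 5² ⇒ 29 = 2² + 5².
  149: 149 − 1² = 148, 149 − 2² = 145, 149 − 3² = 140, 149 − 4² = 133, 149 − 5² = 124, 149 − 6² = 113, 149 − 7² = 100 = 10² ⇒ 149 = 7² + 10².
  Combine using the Brahmagupta–Fibonacci identity (a² + b²)(c² + d²) = (ac − bd)² + (ad + bc)² = (ac + bd)² + (ad − bc)²:
  29 · 149 = 4321: from (2² + 5²)(7² + 10²), take (2·7 − 5·10, 2·10 + 5·7) = (14 − 50, 20 + 35) = (-36, 55); dropping signs (only squares matter) gives (36, 55); check 36² + 55² = 1296 + 3025 = 4321 ✓.
  Scale by k = 4: (4·36, 4·55) = (144, 220).
Step 4: Order so x ≤ y and verify: 144² + 220² = 20736 + 48400 = 69136 = n. ✓

n = 69136 = 144² + 220² (one valid representation with x ≤ y).


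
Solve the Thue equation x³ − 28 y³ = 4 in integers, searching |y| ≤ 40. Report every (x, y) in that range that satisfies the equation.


The equation is x³ - 28y³ = 4. For fixed y, x³ = 28·y³ + 4, so a solution requires the RHS to be a perfect cube.
Strategy: iterate y from -40 to 40, compute RHS = 28·y³ + 4, and check whether it is a (positive or negative) perfect cube.
Check small values of y:
  y = 0: RHS = 4 is not a perfect cube.
  y = 1: RHS = 32 is not a perfect cube.
  y = -1: RHS = -24 is not a perfect cube.
  y = 2: RHS = 228 is not a perfect cube.
  y = -2: RHS = -220 is not a perfect cube.
  y = 3: RHS = 760 is not a perfect cube.
  y = -3: RHS = -752 is not a perfect cube.
Continuing the search up to |y| = 40 finds no solutions either.
No (x, y) in the scanned range satisfies the equation.

No integer solutions with |y| ≤ 40.


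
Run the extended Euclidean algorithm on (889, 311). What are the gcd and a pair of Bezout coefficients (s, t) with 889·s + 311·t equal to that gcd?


Euclidean algorithm on (889, 311) — divide until remainder is 0:
  889 = 2 · 311 + 267
  311 = 1 · 267 + 44
  267 = 6 · 44 + 3
  44 = 14 · 3 + 2
  3 = 1 · 2 + 1
  2 = 2 · 1 + 0
gcd(889, 311) = 1.
Track Bezout coefficients alongside the remainders: start with r₀ = 889 = a·1 + b·0 (s = 1, t = 0) and r₁ = 311 = a·0 + b·1 (s = 0, t = 1); each new remainder r_{k+1} = r_{k-1} − q_k·r_k inherits s_{k+1} = s_{k-1} − q_k·s_k, t_{k+1} = t_{k-1} − q_k·t_k, so r_k = a·s_k + b·t_k at every step:
  q = 2: r = 267, s = 1 − 2·0 = 1, t = 0 − 2·1 = -2  (check: 889·1 + 311·(-2) = 267)
  q = 1: r = 44, s = 0 − 1·1 = -1, t = 1 − 1·(-2) = 3  (check: 889·(-1) + 311·3 = 44)
  q = 6: r = 3, s = 1 − 6·(-1) = 7, t = -2 − 6·3 = -20  (check: 889·7 + 311·(-20) = 3)
  q = 14: r = 2, s = -1 − 14·7 = -99, t = 3 − 14·(-20) = 283  (check: 889·(-99) + 311·283 = 2)
  q = 1: r = 1, s = 7 − 1·(-99) = 106, t = -20 − 1·283 = -303  (check: 889·106 + 311·(-303) = 1)
The row with r = 1 (the gcd) gives the Bezout coefficients s = 106, t = -303.
Result: 889 · (106) + 311 · (-303) = 1.

gcd(889, 311) = 1; s = 106, t = -303 (check: 889·106 + 311·(-303) = 1).


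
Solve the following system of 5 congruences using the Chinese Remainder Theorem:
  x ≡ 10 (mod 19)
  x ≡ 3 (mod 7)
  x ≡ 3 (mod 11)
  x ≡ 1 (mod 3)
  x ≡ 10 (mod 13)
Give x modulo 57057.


Product of moduli M = 19 · 7 · 11 · 3 · 13 = 57057.
Merge one congruence at a time:
  Start: x ≡ 10 (mod 19).
  Combine with x ≡ 3 (mod 7); new modulus lcm = 133.
    Write x = 10 + 19·t and substitute into x ≡ 3 (mod 7): 19·t ≡ 3 − 10 = -7 (mod 7).
    Reduce coefficients mod 7: 5·t ≡ 0 (mod 7).
    The inverse of 5 mod 7 is 3 (since 5·3 = 15 = 2·7 + 1), so t ≡ 3·0 = 0 ≡ 0 (mod 7).
    Then x = 10 + 19·0 = 10, valid modulo lcm(19, 7) = 133: x ≡ 10 (mod 133).
  Combine with x ≡ 3 (mod 11); new modulus lcm = 1463.
    Write x = 10 + 133·t and substitute into x ≡ 3 (mod 11): 133·t ≡ 3 − 10 = -7 (mod 11).
    Reduce coefficients mod 11: 1·t ≡ 4 (mod 11).
    So t ≡ 4 (mod 11).
    Then x = 10 + 133·4 = 542, valid modulo lcm(133, 11) = 1463: x ≡ 542 (mod 1463).
  Combine with x ≡ 1 (mod 3); new modulus lcm = 4389.
    Write x = 542 + 1463·t and substitute into x ≡ 1 (mod 3): 1463·t ≡ 1 − 542 = -541 (mod 3).
    Reduce coefficients mod 3: 2·t ≡ 2 (mod 3).
    The inverse of 2 mod 3 is 2 (since 2·2 = 4 = 1·3 + 1), so t ≡ 2·2 = 4 ≡ 1 (mod 3).
    Then x = 542 + 1463·1 = 2005, valid modulo lcm(1463, 3) = 4389: x ≡ 2005 (mod 4389).
  Combine with x ≡ 10 (mod 13); new modulus lcm = 57057.
    Write x = 2005 + 4389·t and substitute into x ≡ 10 (mod 13): 4389·t ≡ 10 − 2005 = -1995 (mod 13).
    Reduce coefficients mod 13: 8·t ≡ 7 (mod 13).
    The inverse of 8 mod 13 is 5 (since 8·5 = 40 = 3·13 + 1), so t ≡ 5·7 = 35 ≡ 9 (mod 13).
    Then x = 2005 + 4389·9 = 41506, valid modulo lcm(4389, 13) = 57057: x ≡ 41506 (mod 57057).
Verify against each original: 41506 mod 19 = 10, 41506 mod 7 = 3, 41506 mod 11 = 3, 41506 mod 3 = 1, 41506 mod 13 = 10.

x ≡ 41506 (mod 57057).


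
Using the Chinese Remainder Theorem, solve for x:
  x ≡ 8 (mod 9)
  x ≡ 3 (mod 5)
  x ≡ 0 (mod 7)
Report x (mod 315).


Moduli 9, 5, 7 are pairwise coprime; by CRT there is a unique solution modulo M = 9 · 5 · 7 = 315.
Solve pairwise, accumulating the modulus:
  Start with x ≡ 8 (mod 9).
  Combine with x ≡ 3 (mod 5): since gcd(9, 5) = 1, we get a unique residue mod 45.
    Write x = 8 + 9·t and substitute into x ≡ 3 (mod 5): 9·t ≡ 3 − 8 = -5 (mod 5).
    Reduce coefficients mod 5: 4·t ≡ 0 (mod 5).
    The inverse of 4 mod 5 is 4 (since 4·4 = 16 = 3·5 + 1), so t ≡ 4·0 = 0 ≡ 0 (mod 5).
    Then x = 8 + 9·0 = 8, valid modulo lcm(9, 5) = 45: x ≡ 8 (mod 45).
  Combine with x ≡ 0 (mod 7): since gcd(45, 7) = 1, we get a unique residue mod 315.
    Write x = 8 + 45·t and substitute into x ≡ 0 (mod 7): 45·t ≡ 0 − 8 = -8 (mod 7).
    Reduce coefficients mod 7: 3·t ≡ 6 (mod 7).
    The inverse of 3 mod 7 is 5 (since 3·5 = 15 = 2·7 + 1), so t ≡ 5·6 = 30 ≡ 2 (mod 7).
    Then x = 8 + 45·2 = 98, valid modulo lcm(45, 7) = 315: x ≡ 98 (mod 315).
Verify: 98 mod 9 = 8 ✓, 98 mod 5 = 3 ✓, 98 mod 7 = 0 ✓.

x ≡ 98 (mod 315).


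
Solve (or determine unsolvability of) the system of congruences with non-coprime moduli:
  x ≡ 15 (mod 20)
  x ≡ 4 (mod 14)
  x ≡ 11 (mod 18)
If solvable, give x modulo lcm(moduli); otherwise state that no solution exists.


Moduli 20, 14, 18 are not pairwise coprime, so CRT works modulo lcm(m_i) when all pairwise compatibility conditions hold.
Pairwise compatibility: gcd(m_i, m_j) must divide a_i - a_j for every pair.
Merge one congruence at a time:
  Start: x ≡ 15 (mod 20).
  Combine with x ≡ 4 (mod 14): gcd(20, 14) = 2, and 4 - 15 = -11 is NOT divisible by 2.
    ⇒ system is inconsistent (no integer solution).

No solution (the system is inconsistent).


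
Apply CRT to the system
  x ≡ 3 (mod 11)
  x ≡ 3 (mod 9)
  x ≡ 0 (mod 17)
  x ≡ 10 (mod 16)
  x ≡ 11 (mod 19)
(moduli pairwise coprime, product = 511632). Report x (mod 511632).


Product of moduli M = 11 · 9 · 17 · 16 · 19 = 511632.
Merge one congruence at a time:
  Start: x ≡ 3 (mod 11).
  Combine with x ≡ 3 (mod 9); new modulus lcm = 99.
    Write x = 3 + 11·t and substitute into x ≡ 3 (mod 9): 11·t ≡ 3 − 3 = 0 (mod 9).
    Reduce coefficients mod 9: 2·t ≡ 0 (mod 9).
    The inverse of 2 mod 9 is 5 (since 2·5 = 10 = 1·9 + 1), so t ≡ 5·0 = 0 ≡ 0 (mod 9).
    Then x = 3 + 11·0 = 3, valid modulo lcm(11, 9) = 99: x ≡ 3 (mod 99).
  Combine with x ≡ 0 (mod 17); new modulus lcm = 1683.
    Write x = 3 + 99·t and substitute into x ≡ 0 (mod 17): 99·t ≡ 0 − 3 = -3 (mod 17).
    Reduce coefficients mod 17: 14·t ≡ 14 (mod 17).
    The inverse of 14 mod 17 is 11 (since 14·11 = 154 = 9·17 + 1), so t ≡ 11·14 = 154 ≡ 1 (mod 17).
    Then x = 3 + 99·1 = 102, valid modulo lcm(99, 17) = 1683: x ≡ 102 (mod 1683).
  Combine with x ≡ 10 (mod 16); new modulus lcm = 26928.
    Write x = 102 + 1683·t and substitute into x ≡ 10 (mod 16): 1683·t ≡ 10 − 102 = -92 (mod 16).
    Reduce coefficients mod 16: 3·t ≡ 4 (mod 16).
    The inverse of 3 mod 16 is 11 (since 3·11 = 33 = 2·16 + 1), so t ≡ 11·4 = 44 ≡ 12 (mod 16).
    Then x = 102 + 1683·12 = 20298, valid modulo lcm(1683, 16) = 26928: x ≡ 20298 (mod 26928).
  Combine with x ≡ 11 (mod 19); new modulus lcm = 511632.
    Write x = 20298 + 26928·t and substitute into x ≡ 11 (mod 19): 26928·t ≡ 11 − 20298 = -20287 (mod 19).
    Reduce coefficients mod 19: 5·t ≡ 5 (mod 19).
    The inverse of 5 mod 19 is 4 (since 5·4 = 20 = 1·19 + 1), so t ≡ 4·5 = 20 ≡ 1 (mod 19).
    Then x = 20298 + 26928·1 = 47226, valid modulo lcm(26928, 19) = 511632: x ≡ 47226 (mod 511632).
Verify against each original: 47226 mod 11 = 3, 47226 mod 9 = 3, 47226 mod 17 = 0, 47226 mod 16 = 10, 47226 mod 19 = 11.

x ≡ 47226 (mod 511632).


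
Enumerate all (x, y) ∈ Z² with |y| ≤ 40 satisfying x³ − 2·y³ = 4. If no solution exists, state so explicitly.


The equation is x³ - 2y³ = 4. For fixed y, x³ = 2·y³ + 4, so a solution requires the RHS to be a perfect cube.
Strategy: iterate y from -40 to 40, compute RHS = 2·y³ + 4, and check whether it is a (positive or negative) perfect cube.
Check small values of y:
  y = 0: RHS = 4 is not a perfect cube.
  y = 1: RHS = 6 is not a perfect cube.
  y = -1: RHS = 2 is not a perfect cube.
  y = 2: RHS = 20 is not a perfect cube.
  y = -2: RHS = -12 is not a perfect cube.
  y = 3: RHS = 58 is not a perfect cube.
  y = -3: RHS = -50 is not a perfect cube.
Continuing the search up to |y| = 40 finds no solutions either.
No (x, y) in the scanned range satisfies the equation.

No integer solutions with |y| ≤ 40.


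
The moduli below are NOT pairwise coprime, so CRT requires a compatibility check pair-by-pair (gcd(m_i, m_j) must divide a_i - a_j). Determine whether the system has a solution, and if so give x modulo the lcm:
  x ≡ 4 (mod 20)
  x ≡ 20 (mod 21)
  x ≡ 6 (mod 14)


Moduli 20, 21, 14 are not pairwise coprime, so CRT works modulo lcm(m_i) when all pairwise compatibility conditions hold.
Pairwise compatibility: gcd(m_i, m_j) must divide a_i - a_j for every pair.
Merge one congruence at a time:
  Start: x ≡ 4 (mod 20).
  Combine with x ≡ 20 (mod 21): gcd(20, 21) = 1; 20 - 4 = 16, which IS divisible by 1, so compatible.
    Write x = 4 + 20·t and substitute into x ≡ 20 (mod 21): 20·t ≡ 20 − 4 = 16 (mod 21).
    The inverse of 20 mod 21 is 20 (since 20·20 = 400 = 19·21 + 1), so t ≡ 20·16 = 320 ≡ 5 (mod 21).
    Then x = 4 + 20·5 = 104, valid modulo lcm(20, 21) = 420: x ≡ 104 (mod 420).
  Combine with x ≡ 6 (mod 14): gcd(420, 14) = 14; 6 - 104 = -98, which IS divisible by 14, so compatible.
    Write x = 104 + 420·t and substitute into x ≡ 6 (mod 14): 420·t ≡ 6 − 104 = -98 (mod 14).
    Divide the congruence (and modulus) by g = 14: 30·t ≡ -7 (mod 1).
    Modulo 1 every t works; take t = 0.
    Then x = 104 + 420·0 = 104, valid modulo lcm(420, 14) = 420: x ≡ 104 (mod 420).
Verify: 104 mod 20 = 4, 104 mod 21 = 20, 104 mod 14 = 6.

x ≡ 104 (mod 420).


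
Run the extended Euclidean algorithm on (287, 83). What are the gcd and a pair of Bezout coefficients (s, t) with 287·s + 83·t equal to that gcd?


Euclidean algorithm on (287, 83) — divide until remainder is 0:
  287 = 3 · 83 + 38
  83 = 2 · 38 + 7
  38 = 5 · 7 + 3
  7 = 2 · 3 + 1
  3 = 3 · 1 + 0
gcd(287, 83) = 1.
Track Bezout coefficients alongside the remainders: start with r₀ = 287 = a·1 + b·0 (s = 1, t = 0) and r₁ = 83 = a·0 + b·1 (s = 0, t = 1); each new remainder r_{k+1} = r_{k-1} − q_k·r_k inherits s_{k+1} = s_{k-1} − q_k·s_k, t_{k+1} = t_{k-1} − q_k·t_k, so r_k = a·s_k + b·t_k at every step:
  q = 3: r = 38, s = 1 − 3·0 = 1, t = 0 − 3·1 = -3  (check: 287·1 + 83·(-3) = 38)
  q = 2: r = 7, s = 0 − 2·1 = -2, t = 1 − 2·(-3) = 7  (check: 287·(-2) + 83·7 = 7)
  q = 5: r = 3, s = 1 − 5·(-2) = 11, t = -3 − 5·7 = -38  (check: 287·11 + 83·(-38) = 3)
  q = 2: r = 1, s = -2 − 2·11 = -24, t = 7 − 2·(-38) = 83  (check: 287·(-24) + 83·83 = 1)
The row with r = 1 (the gcd) gives the Bezout coefficients s = -24, t = 83.
Result: 287 · (-24) + 83 · (83) = 1.

gcd(287, 83) = 1; s = -24, t = 83 (check: 287·(-24) + 83·83 = 1).


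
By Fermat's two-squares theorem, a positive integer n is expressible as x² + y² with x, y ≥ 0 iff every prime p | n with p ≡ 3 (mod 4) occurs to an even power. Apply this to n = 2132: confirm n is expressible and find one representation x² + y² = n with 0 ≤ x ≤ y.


Step 1: Factor n = 2132 = 2^2 · 13 · 41.
Step 2: Check the mod-4 condition on each prime factor: 2 = 2 (special); 13 ≡ 1 (mod 4), exponent 1; 41 ≡ 1 (mod 4), exponent 1.
All primes ≡ 3 (mod 4) appear to even exponent (or don't appear), so by the two-squares theorem n IS expressible as a sum of two squares.
Step 3: Build a representation. Group n = k² · m with k = 2 and m = 13 · 41 = 533 (a product of primes ≡ 1 (mod 4)); a representation of m scales to one of n via (k·x)² + (k·y)² = k²(x² + y²). Each prime p ≡ 1 (mod 4) is itself a sum of two squares; find a² by testing p − a² for a perfect square:
  13: 13 − 1² = 12, 13 − 2² = 9 = 3² ⇒ 13 = 2² + 3².
  41: 41 − 1² = 40, 41 − 2² = 37, 41 − 3² = 32, 41 − 4² = 25 = 5² ⇒ 41 = 4² + 5².
  Combine using the Brahmagupta–Fibonacci identity (a² + b²)(c² + d²) = (ac − bd)² + (ad + bc)² = (ac + bd)² + (ad − bc)²:
  13 · 41 = 533: from (2² + 3²)(4² + 5²), take (2·4 − 3·5, 2·5 + 3·4) = (8 − 15, 10 + 12) = (-7, 22); dropping signs (only squares matter) gives (7, 22); check 7² + 22² = 49 + 484 = 533 ✓.
  Scale by k = 2: (2·7, 2·22) = (14, 44).
Step 4: Order so x ≤ y and verify: 14² + 44² = 196 + 1936 = 2132 = n. ✓

n = 2132 = 14² + 44² (one valid representation with x ≤ y).


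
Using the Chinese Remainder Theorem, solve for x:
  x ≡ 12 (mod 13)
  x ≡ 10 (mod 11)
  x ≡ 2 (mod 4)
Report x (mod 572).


Moduli 13, 11, 4 are pairwise coprime; by CRT there is a unique solution modulo M = 13 · 11 · 4 = 572.
Solve pairwise, accumulating the modulus:
  Start with x ≡ 12 (mod 13).
  Combine with x ≡ 10 (mod 11): since gcd(13, 11) = 1, we get a unique residue mod 143.
    Write x = 12 + 13·t and substitute into x ≡ 10 (mod 11): 13·t ≡ 10 − 12 = -2 (mod 11).
    Reduce coefficients mod 11: 2·t ≡ 9 (mod 11).
    The inverse of 2 mod 11 is 6 (since 2·6 = 12 = 1·11 + 1), so t ≡ 6·9 = 54 ≡ 10 (mod 11).
    Then x = 12 + 13·10 = 142, valid modulo lcm(13, 11) = 143: x ≡ 142 (mod 143).
  Combine with x ≡ 2 (mod 4): since gcd(143, 4) = 1, we get a unique residue mod 572.
    Write x = 142 + 143·t and substitute into x ≡ 2 (mod 4): 143·t ≡ 2 − 142 = -140 (mod 4).
    Reduce coefficients mod 4: 3·t ≡ 0 (mod 4).
    The inverse of 3 mod 4 is 3 (since 3·3 = 9 = 2·4 + 1), so t ≡ 3·0 = 0 ≡ 0 (mod 4).
    Then x = 142 + 143·0 = 142, valid modulo lcm(143, 4) = 572: x ≡ 142 (mod 572).
Verify: 142 mod 13 = 12 ✓, 142 mod 11 = 10 ✓, 142 mod 4 = 2 ✓.

x ≡ 142 (mod 572).


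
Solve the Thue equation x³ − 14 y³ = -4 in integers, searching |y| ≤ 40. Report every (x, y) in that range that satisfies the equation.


The equation is x³ - 14y³ = -4. For fixed y, x³ = 14·y³ − 4, so a solution requires the RHS to be a perfect cube.
Strategy: iterate y from -40 to 40, compute RHS = 14·y³ − 4, and check whether it is a (positive or negative) perfect cube.
Check small values of y:
  y = 0: RHS = -4 is not a perfect cube.
  y = 1: RHS = 10 is not a perfect cube.
  y = -1: RHS = -18 is not a perfect cube.
  y = 2: RHS = 108 is not a perfect cube.
  y = -2: RHS = -116 is not a perfect cube.
  y = 3: RHS = 374 is not a perfect cube.
  y = -3: RHS = -382 is not a perfect cube.
Continuing the search up to |y| = 40 finds no solutions either.
No (x, y) in the scanned range satisfies the equation.

No integer solutions with |y| ≤ 40.


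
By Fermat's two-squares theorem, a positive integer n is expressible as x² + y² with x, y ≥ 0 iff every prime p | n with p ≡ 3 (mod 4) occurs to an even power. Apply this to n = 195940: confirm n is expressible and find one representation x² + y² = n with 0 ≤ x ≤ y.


Step 1: Factor n = 195940 = 2^2 · 5 · 97 · 101.
Step 2: Check the mod-4 condition on each prime factor: 2 = 2 (special); 5 ≡ 1 (mod 4), exponent 1; 97 ≡ 1 (mod 4), exponent 1; 101 ≡ 1 (mod 4), exponent 1.
All primes ≡ 3 (mod 4) appear to even exponent (or don't appear), so by the two-squares theorem n IS expressible as a sum of two squares.
Step 3: Build a representation. Group n = k² · m with k = 2 and m = 5 · 97 · 101 = 48985 (a product of primes ≡ 1 (mod 4)); a representation of m scales to one of n via (k·x)² + (k·y)² = k²(x² + y²). Each prime p ≡ 1 (mod 4) is itself a sum of two squares; find a² by testing p − a² for a perfect square:
  5: 5 − 1² = 4 = 2² ⇒ 5 = 1² + 2².
  97: 97 − 1² = 96, 97 − 2² = 93, 97 − 3² = 88, 97 − 4² = 81 = 9² ⇒ 97 = 4² + 9².
  101: 101 − 1² = 100 = 10² ⇒ 101 = 1² + 10².
  Combine using the Brahmagupta–Fibonacci identity (a² + b²)(c² + d²) = (ac − bd)² + (ad + bc)² = (ac + bd)² + (ad − bc)²:
  5 · 97 = 485: from (1² + 2²)(4² + 9²), take (1·4 − 2·9, 1·9 + 2·4) = (4 − 18, 9 + 8) = (-14, 17); dropping signs (only squares matter) gives (14, 17); check 14² + 17² = 196 + 289 = 485 ✓.
  485 · 101 = 48985: from (14² + 17²)(1² + 10²), take (14·1 − 17·10, 14·10 + 17·1) = (14 − 170, 140 + 17) = (-156, 157); dropping signs (only squares matter) gives (156, 157); check 156² + 157² = 24336 + 24649 = 48985 ✓.
  Scale by k = 2: (2·156, 2·157) = (312, 314).
Step 4: Order so x ≤ y and verify: 312² + 314² = 97344 + 98596 = 195940 = n. ✓

n = 195940 = 312² + 314² (one valid representation with x ≤ y).


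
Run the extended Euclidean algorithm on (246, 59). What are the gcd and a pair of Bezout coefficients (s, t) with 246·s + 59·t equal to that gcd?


Euclidean algorithm on (246, 59) — divide until remainder is 0:
  246 = 4 · 59 + 10
  59 = 5 · 10 + 9
  10 = 1 · 9 + 1
  9 = 9 · 1 + 0
gcd(246, 59) = 1.
Track Bezout coefficients alongside the remainders: start with r₀ = 246 = a·1 + b·0 (s = 1, t = 0) and r₁ = 59 = a·0 + b·1 (s = 0, t = 1); each new remainder r_{k+1} = r_{k-1} − q_k·r_k inherits s_{k+1} = s_{k-1} − q_k·s_k, t_{k+1} = t_{k-1} − q_k·t_k, so r_k = a·s_k + b·t_k at every step:
  q = 4: r = 10, s = 1 − 4·0 = 1, t = 0 − 4·1 = -4  (check: 246·1 + 59·(-4) = 10)
  q = 5: r = 9, s = 0 − 5·1 = -5, t = 1 − 5·(-4) = 21  (check: 246·(-5) + 59·21 = 9)
  q = 1: r = 1, s = 1 − 1·(-5) = 6, t = -4 − 1·21 = -25  (check: 246·6 + 59·(-25) = 1)
The row with r = 1 (the gcd) gives the Bezout coefficients s = 6, t = -25.
Result: 246 · (6) + 59 · (-25) = 1.

gcd(246, 59) = 1; s = 6, t = -25 (check: 246·6 + 59·(-25) = 1).


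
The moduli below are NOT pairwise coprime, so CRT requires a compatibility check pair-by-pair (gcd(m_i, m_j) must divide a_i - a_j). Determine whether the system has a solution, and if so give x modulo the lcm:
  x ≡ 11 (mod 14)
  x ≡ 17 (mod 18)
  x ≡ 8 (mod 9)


Moduli 14, 18, 9 are not pairwise coprime, so CRT works modulo lcm(m_i) when all pairwise compatibility conditions hold.
Pairwise compatibility: gcd(m_i, m_j) must divide a_i - a_j for every pair.
Merge one congruence at a time:
  Start: x ≡ 11 (mod 14).
  Combine with x ≡ 17 (mod 18): gcd(14, 18) = 2; 17 - 11 = 6, which IS divisible by 2, so compatible.
    Write x = 11 + 14·t and substitute into x ≡ 17 (mod 18): 14·t ≡ 17 − 11 = 6 (mod 18).
    Divide the congruence (and modulus) by g = 2: 7·t ≡ 3 (mod 9).
    The inverse of 7 mod 9 is 4 (since 7·4 = 28 = 3·9 + 1), so t ≡ 4·3 = 12 ≡ 3 (mod 9).
    Then x = 11 + 14·3 = 53, valid modulo lcm(14, 18) = 126: x ≡ 53 (mod 126).
  Combine with x ≡ 8 (mod 9): gcd(126, 9) = 9; 8 - 53 = -45, which IS divisible by 9, so compatible.
    Write x = 53 + 126·t and substitute into x ≡ 8 (mod 9): 126·t ≡ 8 − 53 = -45 (mod 9).
    Divide the congruence (and modulus) by g = 9: 14·t ≡ -5 (mod 1).
    Modulo 1 every t works; take t = 0.
    Then x = 53 + 126·0 = 53, valid modulo lcm(126, 9) = 126: x ≡ 53 (mod 126).
Verify: 53 mod 14 = 11, 53 mod 18 = 17, 53 mod 9 = 8.

x ≡ 53 (mod 126).


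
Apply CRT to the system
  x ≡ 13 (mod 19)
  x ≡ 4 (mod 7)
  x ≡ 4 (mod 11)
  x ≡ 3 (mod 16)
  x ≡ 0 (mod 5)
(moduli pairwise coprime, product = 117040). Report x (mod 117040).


Product of moduli M = 19 · 7 · 11 · 16 · 5 = 117040.
Merge one congruence at a time:
  Start: x ≡ 13 (mod 19).
  Combine with x ≡ 4 (mod 7); new modulus lcm = 133.
    Write x = 13 + 19·t and substitute into x ≡ 4 (mod 7): 19·t ≡ 4 − 13 = -9 (mod 7).
    Reduce coefficients mod 7: 5·t ≡ 5 (mod 7).
    The inverse of 5 mod 7 is 3 (since 5·3 = 15 = 2·7 + 1), so t ≡ 3·5 = 15 ≡ 1 (mod 7).
    Then x = 13 + 19·1 = 32, valid modulo lcm(19, 7) = 133: x ≡ 32 (mod 133).
  Combine with x ≡ 4 (mod 11); new modulus lcm = 1463.
    Write x = 32 + 133·t and substitute into x ≡ 4 (mod 11): 133·t ≡ 4 − 32 = -28 (mod 11).
    Reduce coefficients mod 11: 1·t ≡ 5 (mod 11).
    So t ≡ 5 (mod 11).
    Then x = 32 + 133·5 = 697, valid modulo lcm(133, 11) = 1463: x ≡ 697 (mod 1463).
  Combine with x ≡ 3 (mod 16); new modulus lcm = 23408.
    Write x = 697 + 1463·t and substitute into x ≡ 3 (mod 16): 1463·t ≡ 3 − 697 = -694 (mod 16).
    Reduce coefficients mod 16: 7·t ≡ 10 (mod 16).
    The inverse of 7 mod 16 is 7 (since 7·7 = 49 = 3·16 + 1), so t ≡ 7·10 = 70 ≡ 6 (mod 16).
    Then x = 697 + 1463·6 = 9475, valid modulo lcm(1463, 16) = 23408: x ≡ 9475 (mod 23408).
  Combine with x ≡ 0 (mod 5); new modulus lcm = 117040.
    Write x = 9475 + 23408·t and substitute into x ≡ 0 (mod 5): 23408·t ≡ 0 − 9475 = -9475 (mod 5).
    Reduce coefficients mod 5: 3·t ≡ 0 (mod 5).
    The inverse of 3 mod 5 is 2 (since 3·2 = 6 = 1·5 + 1), so t ≡ 2·0 = 0 ≡ 0 (mod 5).
    Then x = 9475 + 23408·0 = 9475, valid modulo lcm(23408, 5) = 117040: x ≡ 9475 (mod 117040).
Verify against each original: 9475 mod 19 = 13, 9475 mod 7 = 4, 9475 mod 11 = 4, 9475 mod 16 = 3, 9475 mod 5 = 0.

x ≡ 9475 (mod 117040).


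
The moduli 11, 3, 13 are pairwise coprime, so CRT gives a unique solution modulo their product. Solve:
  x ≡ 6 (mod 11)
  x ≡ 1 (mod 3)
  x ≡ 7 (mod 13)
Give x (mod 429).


Moduli 11, 3, 13 are pairwise coprime; by CRT there is a unique solution modulo M = 11 · 3 · 13 = 429.
Solve pairwise, accumulating the modulus:
  Start with x ≡ 6 (mod 11).
  Combine with x ≡ 1 (mod 3): since gcd(11, 3) = 1, we get a unique residue mod 33.
    Write x = 6 + 11·t and substitute into x ≡ 1 (mod 3): 11·t ≡ 1 − 6 = -5 (mod 3).
    Reduce coefficients mod 3: 2·t ≡ 1 (mod 3).
    The inverse of 2 mod 3 is 2 (since 2·2 = 4 = 1·3 + 1), so t ≡ 2·1 = 2 ≡ 2 (mod 3).
    Then x = 6 + 11·2 = 28, valid modulo lcm(11, 3) = 33: x ≡ 28 (mod 33).
  Combine with x ≡ 7 (mod 13): since gcd(33, 13) = 1, we get a unique residue mod 429.
    Write x = 28 + 33·t and substitute into x ≡ 7 (mod 13): 33·t ≡ 7 − 28 = -21 (mod 13).
    Reduce coefficients mod 13: 7·t ≡ 5 (mod 13).
    The inverse of 7 mod 13 is 2 (since 7·2 = 14 = 1·13 + 1), so t ≡ 2·5 = 10 ≡ 10 (mod 13).
    Then x = 28 + 33·10 = 358, valid modulo lcm(33, 13) = 429: x ≡ 358 (mod 429).
Verify: 358 mod 11 = 6 ✓, 358 mod 3 = 1 ✓, 358 mod 13 = 7 ✓.

x ≡ 358 (mod 429).


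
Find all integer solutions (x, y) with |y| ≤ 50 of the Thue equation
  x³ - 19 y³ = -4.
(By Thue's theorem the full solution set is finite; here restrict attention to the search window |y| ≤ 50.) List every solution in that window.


The equation is x³ - 19y³ = -4. For fixed y, x³ = 19·y³ − 4, so a solution requires the RHS to be a perfect cube.
Strategy: iterate y from -50 to 50, compute RHS = 19·y³ − 4, and check whether it is a (positive or negative) perfect cube.
Check small values of y:
  y = 0: RHS = -4 is not a perfect cube.
  y = 1: RHS = 15 is not a perfect cube.
  y = -1: RHS = -23 is not a perfect cube.
  y = 2: RHS = 148 is not a perfect cube.
  y = -2: RHS = -156 is not a perfect cube.
  y = 3: RHS = 509 is not a perfect cube.
  y = -3: RHS = -517 is not a perfect cube.
Continuing the search up to |y| = 50 finds no solutions either.
No (x, y) in the scanned range satisfies the equation.

No integer solutions with |y| ≤ 50.


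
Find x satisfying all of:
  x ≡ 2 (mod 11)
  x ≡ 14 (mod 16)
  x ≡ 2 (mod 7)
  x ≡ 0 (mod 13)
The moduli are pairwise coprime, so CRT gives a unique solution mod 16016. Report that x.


Product of moduli M = 11 · 16 · 7 · 13 = 16016.
Merge one congruence at a time:
  Start: x ≡ 2 (mod 11).
  Combine with x ≡ 14 (mod 16); new modulus lcm = 176.
    Write x = 2 + 11·t and substitute into x ≡ 14 (mod 16): 11·t ≡ 14 − 2 = 12 (mod 16).
    The inverse of 11 mod 16 is 3 (since 11·3 = 33 = 2·16 + 1), so t ≡ 3·12 = 36 ≡ 4 (mod 16).
    Then x = 2 + 11·4 = 46, valid modulo lcm(11, 16) = 176: x ≡ 46 (mod 176).
  Combine with x ≡ 2 (mod 7); new modulus lcm = 1232.
    Write x = 46 + 176·t and substitute into x ≡ 2 (mod 7): 176·t ≡ 2 − 46 = -44 (mod 7).
    Reduce coefficients mod 7: 1·t ≡ 5 (mod 7).
    So t ≡ 5 (mod 7).
    Then x = 46 + 176·5 = 926, valid modulo lcm(176, 7) = 1232: x ≡ 926 (mod 1232).
  Combine with x ≡ 0 (mod 13); new modulus lcm = 16016.
    Write x = 926 + 1232·t and substitute into x ≡ 0 (mod 13): 1232·t ≡ 0 − 926 = -926 (mod 13).
    Reduce coefficients mod 13: 10·t ≡ 10 (mod 13).
    The inverse of 10 mod 13 is 4 (since 10·4 = 40 = 3·13 + 1), so t ≡ 4·10 = 40 ≡ 1 (mod 13).
    Then x = 926 + 1232·1 = 2158, valid modulo lcm(1232, 13) = 16016: x ≡ 2158 (mod 16016).
Verify against each original: 2158 mod 11 = 2, 2158 mod 16 = 14, 2158 mod 7 = 2, 2158 mod 13 = 0.

x ≡ 2158 (mod 16016).


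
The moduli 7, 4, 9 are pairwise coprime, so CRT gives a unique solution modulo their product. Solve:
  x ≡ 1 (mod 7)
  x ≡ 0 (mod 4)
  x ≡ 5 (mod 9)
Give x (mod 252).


Moduli 7, 4, 9 are pairwise coprime; by CRT there is a unique solution modulo M = 7 · 4 · 9 = 252.
Solve pairwise, accumulating the modulus:
  Start with x ≡ 1 (mod 7).
  Combine with x ≡ 0 (mod 4): since gcd(7, 4) = 1, we get a unique residue mod 28.
    Write x = 1 + 7·t and substitute into x ≡ 0 (mod 4): 7·t ≡ 0 − 1 = -1 (mod 4).
    Reduce coefficients mod 4: 3·t ≡ 3 (mod 4).
    The inverse of 3 mod 4 is 3 (since 3·3 = 9 = 2·4 + 1), so t ≡ 3·3 = 9 ≡ 1 (mod 4).
    Then x = 1 + 7·1 = 8, valid modulo lcm(7, 4) = 28: x ≡ 8 (mod 28).
  Combine with x ≡ 5 (mod 9): since gcd(28, 9) = 1, we get a unique residue mod 252.
    Write x = 8 + 28·t and substitute into x ≡ 5 (mod 9): 28·t ≡ 5 − 8 = -3 (mod 9).
    Reduce coefficients mod 9: 1·t ≡ 6 (mod 9).
    So t ≡ 6 (mod 9).
    Then x = 8 + 28·6 = 176, valid modulo lcm(28, 9) = 252: x ≡ 176 (mod 252).
Verify: 176 mod 7 = 1 ✓, 176 mod 4 = 0 ✓, 176 mod 9 = 5 ✓.

x ≡ 176 (mod 252).


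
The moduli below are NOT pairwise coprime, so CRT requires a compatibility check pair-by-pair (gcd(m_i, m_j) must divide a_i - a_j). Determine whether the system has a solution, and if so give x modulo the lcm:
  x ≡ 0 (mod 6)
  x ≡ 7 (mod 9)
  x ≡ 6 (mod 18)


Moduli 6, 9, 18 are not pairwise coprime, so CRT works modulo lcm(m_i) when all pairwise compatibility conditions hold.
Pairwise compatibility: gcd(m_i, m_j) must divide a_i - a_j for every pair.
Merge one congruence at a time:
  Start: x ≡ 0 (mod 6).
  Combine with x ≡ 7 (mod 9): gcd(6, 9) = 3, and 7 - 0 = 7 is NOT divisible by 3.
    ⇒ system is inconsistent (no integer solution).

No solution (the system is inconsistent).


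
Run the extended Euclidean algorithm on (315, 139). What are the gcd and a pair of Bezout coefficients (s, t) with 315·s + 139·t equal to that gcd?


Euclidean algorithm on (315, 139) — divide until remainder is 0:
  315 = 2 · 139 + 37
  139 = 3 · 37 + 28
  37 = 1 · 28 + 9
  28 = 3 · 9 + 1
  9 = 9 · 1 + 0
gcd(315, 139) = 1.
Track Bezout coefficients alongside the remainders: start with r₀ = 315 = a·1 + b·0 (s = 1, t = 0) and r₁ = 139 = a·0 + b·1 (s = 0, t = 1); each new remainder r_{k+1} = r_{k-1} − q_k·r_k inherits s_{k+1} = s_{k-1} − q_k·s_k, t_{k+1} = t_{k-1} − q_k·t_k, so r_k = a·s_k + b·t_k at every step:
  q = 2: r = 37, s = 1 − 2·0 = 1, t = 0 − 2·1 = -2  (check: 315·1 + 139·(-2) = 37)
  q = 3: r = 28, s = 0 − 3·1 = -3, t = 1 − 3·(-2) = 7  (check: 315·(-3) + 139·7 = 28)
  q = 1: r = 9, s = 1 − 1·(-3) = 4, t = -2 − 1·7 = -9  (check: 315·4 + 139·(-9) = 9)
  q = 3: r = 1, s = -3 − 3·4 = -15, t = 7 − 3·(-9) = 34  (check: 315·(-15) + 139·34 = 1)
The row with r = 1 (the gcd) gives the Bezout coefficients s = -15, t = 34.
Result: 315 · (-15) + 139 · (34) = 1.

gcd(315, 139) = 1; s = -15, t = 34 (check: 315·(-15) + 139·34 = 1).


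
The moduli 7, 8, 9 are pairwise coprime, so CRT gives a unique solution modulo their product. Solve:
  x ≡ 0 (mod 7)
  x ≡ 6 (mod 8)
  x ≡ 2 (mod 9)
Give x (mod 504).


Moduli 7, 8, 9 are pairwise coprime; by CRT there is a unique solution modulo M = 7 · 8 · 9 = 504.
Solve pairwise, accumulating the modulus:
  Start with x ≡ 0 (mod 7).
  Combine with x ≡ 6 (mod 8): since gcd(7, 8) = 1, we get a unique residue mod 56.
    Write x = 0 + 7·t and substitute into x ≡ 6 (mod 8): 7·t ≡ 6 − 0 = 6 (mod 8).
    The inverse of 7 mod 8 is 7 (since 7·7 = 49 = 6·8 + 1), so t ≡ 7·6 = 42 ≡ 2 (mod 8).
    Then x = 0 + 7·2 = 14, valid modulo lcm(7, 8) = 56: x ≡ 14 (mod 56).
  Combine with x ≡ 2 (mod 9): since gcd(56, 9) = 1, we get a unique residue mod 504.
    Write x = 14 + 56·t and substitute into x ≡ 2 (mod 9): 56·t ≡ 2 − 14 = -12 (mod 9).
    Reduce coefficients mod 9: 2·t ≡ 6 (mod 9).
    The inverse of 2 mod 9 is 5 (since 2·5 = 10 = 1·9 + 1), so t ≡ 5·6 = 30 ≡ 3 (mod 9).
    Then x = 14 + 56·3 = 182, valid modulo lcm(56, 9) = 504: x ≡ 182 (mod 504).
Verify: 182 mod 7 = 0 ✓, 182 mod 8 = 6 ✓, 182 mod 9 = 2 ✓.

x ≡ 182 (mod 504).


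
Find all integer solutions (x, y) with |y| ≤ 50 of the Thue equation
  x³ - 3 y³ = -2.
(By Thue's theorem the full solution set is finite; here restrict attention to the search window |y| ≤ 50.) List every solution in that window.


The equation is x³ - 3y³ = -2. For fixed y, x³ = 3·y³ − 2, so a solution requires the RHS to be a perfect cube.
Strategy: iterate y from -50 to 50, compute RHS = 3·y³ − 2, and check whether it is a (positive or negative) perfect cube.
Check small values of y:
  y = 0: RHS = -2 is not a perfect cube.
  y = 1: RHS = 1 = (1)³ ⇒ x = 1 works.
  y = -1: RHS = -5 is not a perfect cube.
  y = 2: RHS = 22 is not a perfect cube.
  y = -2: RHS = -26 is not a perfect cube.
  y = 3: RHS = 79 is not a perfect cube.
  y = -3: RHS = -83 is not a perfect cube.
Continuing the search up to |y| = 50 finds no further solutions beyond those listed.
Collected solutions: (1, 1).

Solutions (with |y| ≤ 50): (1, 1).


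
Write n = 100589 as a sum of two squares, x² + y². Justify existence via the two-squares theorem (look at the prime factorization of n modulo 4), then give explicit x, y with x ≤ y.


Step 1: Factor n = 100589 = 17 · 61 · 97.
Step 2: Check the mod-4 condition on each prime factor: 17 ≡ 1 (mod 4), exponent 1; 61 ≡ 1 (mod 4), exponent 1; 97 ≡ 1 (mod 4), exponent 1.
All primes ≡ 3 (mod 4) appear to even exponent (or don't appear), so by the two-squares theorem n IS expressible as a sum of two squares.
Step 3: Build a representation. Here n = 17 · 61 · 97 is a product of primes ≡ 1 (mod 4). Each prime p ≡ 1 (mod 4) is itself a sum of two squares; find a² by testing p − a² for a perfect square:
  17: 17 − 1² = 16 = 4² ⇒ 17 = 1² + 4².
  61: 61 − 1² = 60, 61 − 2² = 57, 61 − 3² = 52, 61 − 4² = 45, 61 − 5² = 36 = 6² ⇒ 61 = 5² + 6².
  97: 97 − 1² = 96, 97 − 2² = 93, 97 − 3² = 88, 97 − 4² = 81 = 9² ⇒ 97 = 4² + 9².
  Combine using the Brahmagupta–Fibonacci identity (a² + b²)(c² + d²) = (ac − bd)² + (ad + bc)² = (ac + bd)² + (ad − bc)²:
  17 · 61 = 1037: from (1² + 4²)(5² + 6²), take (1·5 − 4·6, 1·6 + 4·5) = (5 − 24, 6 + 20) = (-19, 26); dropping signs (only squares matter) gives (19, 26); check 19² + 26² = 361 + 676 = 1037 ✓.
  1037 · 97 = 100589: from (19² + 26²)(4² + 9²), take (19·4 − 26·9, 19·9 + 26·4) = (76 − 234, 171 + 104) = (-158, 275); dropping signs (only squares matter) gives (158, 275); check 158² + 275² = 24964 + 75625 = 100589 ✓.
Step 4: Order so x ≤ y and verify: 158² + 275² = 24964 + 75625 = 100589 = n. ✓

n = 100589 = 158² + 275² (one valid representation with x ≤ y).


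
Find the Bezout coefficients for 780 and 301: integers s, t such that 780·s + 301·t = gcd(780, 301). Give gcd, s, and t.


Euclidean algorithm on (780, 301) — divide until remainder is 0:
  780 = 2 · 301 + 178
  301 = 1 · 178 + 123
  178 = 1 · 123 + 55
  123 = 2 · 55 + 13
  55 = 4 · 13 + 3
  13 = 4 · 3 + 1
  3 = 3 · 1 + 0
gcd(780, 301) = 1.
Track Bezout coefficients alongside the remainders: start with r₀ = 780 = a·1 + b·0 (s = 1, t = 0) and r₁ = 301 = a·0 + b·1 (s = 0, t = 1); each new remainder r_{k+1} = r_{k-1} − q_k·r_k inherits s_{k+1} = s_{k-1} − q_k·s_k, t_{k+1} = t_{k-1} − q_k·t_k, so r_k = a·s_k + b·t_k at every step:
  q = 2: r = 178, s = 1 − 2·0 = 1, t = 0 − 2·1 = -2  (check: 780·1 + 301·(-2) = 178)
  q = 1: r = 123, s = 0 − 1·1 = -1, t = 1 − 1·(-2) = 3  (check: 780·(-1) + 301·3 = 123)
  q = 1: r = 55, s = 1 − 1·(-1) = 2, t = -2 − 1·3 = -5  (check: 780·2 + 301·(-5) = 55)
  q = 2: r = 13, s = -1 − 2·2 = -5, t = 3 − 2·(-5) = 13  (check: 780·(-5) + 301·13 = 13)
  q = 4: r = 3, s = 2 − 4·(-5) = 22, t = -5 − 4·13 = -57  (check: 780·22 + 301·(-57) = 3)
  q = 4: r = 1, s = -5 − 4·22 = -93, t = 13 − 4·(-57) = 241  (check: 780·(-93) + 301·241 = 1)
The row with r = 1 (the gcd) gives the Bezout coefficients s = -93, t = 241.
Result: 780 · (-93) + 301 · (241) = 1.

gcd(780, 301) = 1; s = -93, t = 241 (check: 780·(-93) + 301·241 = 1).


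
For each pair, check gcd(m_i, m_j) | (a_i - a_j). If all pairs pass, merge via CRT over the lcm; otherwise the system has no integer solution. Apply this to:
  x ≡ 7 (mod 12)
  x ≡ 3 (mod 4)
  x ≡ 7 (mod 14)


Moduli 12, 4, 14 are not pairwise coprime, so CRT works modulo lcm(m_i) when all pairwise compatibility conditions hold.
Pairwise compatibility: gcd(m_i, m_j) must divide a_i - a_j for every pair.
Merge one congruence at a time:
  Start: x ≡ 7 (mod 12).
  Combine with x ≡ 3 (mod 4): gcd(12, 4) = 4; 3 - 7 = -4, which IS divisible by 4, so compatible.
    Write x = 7 + 12·t and substitute into x ≡ 3 (mod 4): 12·t ≡ 3 − 7 = -4 (mod 4).
    Divide the congruence (and modulus) by g = 4: 3·t ≡ -1 (mod 1).
    Modulo 1 every t works; take t = 0.
    Then x = 7 + 12·0 = 7, valid modulo lcm(12, 4) = 12: x ≡ 7 (mod 12).
  Combine with x ≡ 7 (mod 14): gcd(12, 14) = 2; 7 - 7 = 0, which IS divisible by 2, so compatible.
    Write x = 7 + 12·t and substitute into x ≡ 7 (mod 14): 12·t ≡ 7 − 7 = 0 (mod 14).
    Divide the congruence (and modulus) by g = 2: 6·t ≡ 0 (mod 7).
    The inverse of 6 mod 7 is 6 (since 6·6 = 36 = 5·7 + 1), so t ≡ 6·0 = 0 ≡ 0 (mod 7).
    Then x = 7 + 12·0 = 7, valid modulo lcm(12, 14) = 84: x ≡ 7 (mod 84).
Verify: 7 mod 12 = 7, 7 mod 4 = 3, 7 mod 14 = 7.

x ≡ 7 (mod 84).


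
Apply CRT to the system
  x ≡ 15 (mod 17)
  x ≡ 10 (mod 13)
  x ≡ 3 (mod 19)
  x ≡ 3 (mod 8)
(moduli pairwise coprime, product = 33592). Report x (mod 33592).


Product of moduli M = 17 · 13 · 19 · 8 = 33592.
Merge one congruence at a time:
  Start: x ≡ 15 (mod 17).
  Combine with x ≡ 10 (mod 13); new modulus lcm = 221.
    Write x = 15 + 17·t and substitute into x ≡ 10 (mod 13): 17·t ≡ 10 − 15 = -5 (mod 13).
    Reduce coefficients mod 13: 4·t ≡ 8 (mod 13).
    The inverse of 4 mod 13 is 10 (since 4·10 = 40 = 3·13 + 1), so t ≡ 10·8 = 80 ≡ 2 (mod 13).
    Then x = 15 + 17·2 = 49, valid modulo lcm(17, 13) = 221: x ≡ 49 (mod 221).
  Combine with x ≡ 3 (mod 19); new modulus lcm = 4199.
    Write x = 49 + 221·t and substitute into x ≡ 3 (mod 19): 221·t ≡ 3 − 49 = -46 (mod 19).
    Reduce coefficients mod 19: 12·t ≡ 11 (mod 19).
    The inverse of 12 mod 19 is 8 (since 12·8 = 96 = 5·19 + 1), so t ≡ 8·11 = 88 ≡ 12 (mod 19).
    Then x = 49 + 221·12 = 2701, valid modulo lcm(221, 19) = 4199: x ≡ 2701 (mod 4199).
  Combine with x ≡ 3 (mod 8); new modulus lcm = 33592.
    Write x = 2701 + 4199·t and substitute into x ≡ 3 (mod 8): 4199·t ≡ 3 − 2701 = -2698 (mod 8).
    Reduce coefficients mod 8: 7·t ≡ 6 (mod 8).
    The inverse of 7 mod 8 is 7 (since 7·7 = 49 = 6·8 + 1), so t ≡ 7·6 = 42 ≡ 2 (mod 8).
    Then x = 2701 + 4199·2 = 11099, valid modulo lcm(4199, 8) = 33592: x ≡ 11099 (mod 33592).
Verify against each original: 11099 mod 17 = 15, 11099 mod 13 = 10, 11099 mod 19 = 3, 11099 mod 8 = 3.

x ≡ 11099 (mod 33592).
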